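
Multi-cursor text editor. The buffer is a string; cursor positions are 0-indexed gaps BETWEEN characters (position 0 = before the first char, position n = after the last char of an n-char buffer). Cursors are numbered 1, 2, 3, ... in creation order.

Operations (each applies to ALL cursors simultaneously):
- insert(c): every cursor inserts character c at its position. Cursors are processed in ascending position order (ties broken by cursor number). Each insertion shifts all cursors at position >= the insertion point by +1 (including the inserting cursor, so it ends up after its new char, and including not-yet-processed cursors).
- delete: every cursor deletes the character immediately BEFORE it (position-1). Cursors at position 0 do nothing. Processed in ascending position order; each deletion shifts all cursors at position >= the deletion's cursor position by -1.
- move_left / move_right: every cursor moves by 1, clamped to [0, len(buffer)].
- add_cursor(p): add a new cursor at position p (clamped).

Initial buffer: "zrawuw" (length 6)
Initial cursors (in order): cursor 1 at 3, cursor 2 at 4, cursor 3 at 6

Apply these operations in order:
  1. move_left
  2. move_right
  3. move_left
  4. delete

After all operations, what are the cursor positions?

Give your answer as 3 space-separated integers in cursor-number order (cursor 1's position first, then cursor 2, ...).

After op 1 (move_left): buffer="zrawuw" (len 6), cursors c1@2 c2@3 c3@5, authorship ......
After op 2 (move_right): buffer="zrawuw" (len 6), cursors c1@3 c2@4 c3@6, authorship ......
After op 3 (move_left): buffer="zrawuw" (len 6), cursors c1@2 c2@3 c3@5, authorship ......
After op 4 (delete): buffer="zww" (len 3), cursors c1@1 c2@1 c3@2, authorship ...

Answer: 1 1 2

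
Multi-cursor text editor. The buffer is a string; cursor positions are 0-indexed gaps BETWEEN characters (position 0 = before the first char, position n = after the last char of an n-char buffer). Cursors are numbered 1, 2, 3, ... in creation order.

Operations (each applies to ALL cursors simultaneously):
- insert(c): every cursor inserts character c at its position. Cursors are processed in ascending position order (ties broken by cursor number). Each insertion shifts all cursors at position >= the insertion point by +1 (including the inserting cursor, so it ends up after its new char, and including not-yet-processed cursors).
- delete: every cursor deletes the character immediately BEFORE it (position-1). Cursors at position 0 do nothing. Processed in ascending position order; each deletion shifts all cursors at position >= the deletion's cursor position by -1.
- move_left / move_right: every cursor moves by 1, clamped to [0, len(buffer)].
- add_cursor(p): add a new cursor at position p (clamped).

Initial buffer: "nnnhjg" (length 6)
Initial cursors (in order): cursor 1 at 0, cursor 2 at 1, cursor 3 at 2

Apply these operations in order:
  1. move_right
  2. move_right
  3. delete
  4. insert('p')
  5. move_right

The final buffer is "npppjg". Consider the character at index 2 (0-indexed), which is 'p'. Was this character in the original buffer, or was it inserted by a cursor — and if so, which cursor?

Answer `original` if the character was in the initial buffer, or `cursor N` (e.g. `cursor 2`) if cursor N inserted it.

After op 1 (move_right): buffer="nnnhjg" (len 6), cursors c1@1 c2@2 c3@3, authorship ......
After op 2 (move_right): buffer="nnnhjg" (len 6), cursors c1@2 c2@3 c3@4, authorship ......
After op 3 (delete): buffer="njg" (len 3), cursors c1@1 c2@1 c3@1, authorship ...
After op 4 (insert('p')): buffer="npppjg" (len 6), cursors c1@4 c2@4 c3@4, authorship .123..
After op 5 (move_right): buffer="npppjg" (len 6), cursors c1@5 c2@5 c3@5, authorship .123..
Authorship (.=original, N=cursor N): . 1 2 3 . .
Index 2: author = 2

Answer: cursor 2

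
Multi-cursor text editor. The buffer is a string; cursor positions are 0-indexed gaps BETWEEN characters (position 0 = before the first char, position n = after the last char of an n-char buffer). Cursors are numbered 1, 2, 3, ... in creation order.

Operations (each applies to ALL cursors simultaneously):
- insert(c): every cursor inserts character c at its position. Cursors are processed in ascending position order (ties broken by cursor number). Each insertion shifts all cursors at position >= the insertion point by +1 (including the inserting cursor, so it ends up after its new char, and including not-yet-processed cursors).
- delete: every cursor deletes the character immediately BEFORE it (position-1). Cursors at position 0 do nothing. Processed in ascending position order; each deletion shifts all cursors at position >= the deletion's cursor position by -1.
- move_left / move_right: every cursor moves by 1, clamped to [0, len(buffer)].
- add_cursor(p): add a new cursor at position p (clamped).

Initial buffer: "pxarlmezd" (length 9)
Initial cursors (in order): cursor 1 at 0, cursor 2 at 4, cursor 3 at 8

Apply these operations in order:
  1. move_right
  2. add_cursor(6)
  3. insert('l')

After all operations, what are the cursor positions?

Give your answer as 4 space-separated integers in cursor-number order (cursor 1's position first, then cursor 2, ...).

Answer: 2 7 13 9

Derivation:
After op 1 (move_right): buffer="pxarlmezd" (len 9), cursors c1@1 c2@5 c3@9, authorship .........
After op 2 (add_cursor(6)): buffer="pxarlmezd" (len 9), cursors c1@1 c2@5 c4@6 c3@9, authorship .........
After op 3 (insert('l')): buffer="plxarllmlezdl" (len 13), cursors c1@2 c2@7 c4@9 c3@13, authorship .1....2.4...3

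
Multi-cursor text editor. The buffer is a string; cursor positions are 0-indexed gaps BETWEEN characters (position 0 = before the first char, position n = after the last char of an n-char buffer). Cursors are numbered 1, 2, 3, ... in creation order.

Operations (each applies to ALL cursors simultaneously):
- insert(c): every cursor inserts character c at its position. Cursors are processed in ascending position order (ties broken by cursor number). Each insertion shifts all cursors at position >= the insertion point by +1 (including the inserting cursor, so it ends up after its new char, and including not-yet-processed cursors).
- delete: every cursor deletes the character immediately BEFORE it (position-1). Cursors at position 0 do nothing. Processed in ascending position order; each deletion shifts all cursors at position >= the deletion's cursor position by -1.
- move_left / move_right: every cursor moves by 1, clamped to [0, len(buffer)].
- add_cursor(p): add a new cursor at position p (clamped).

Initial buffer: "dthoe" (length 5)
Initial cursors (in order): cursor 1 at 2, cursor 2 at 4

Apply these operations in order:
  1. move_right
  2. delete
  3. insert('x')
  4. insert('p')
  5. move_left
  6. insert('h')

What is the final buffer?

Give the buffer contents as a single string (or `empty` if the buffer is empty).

Answer: dtxhpoxhp

Derivation:
After op 1 (move_right): buffer="dthoe" (len 5), cursors c1@3 c2@5, authorship .....
After op 2 (delete): buffer="dto" (len 3), cursors c1@2 c2@3, authorship ...
After op 3 (insert('x')): buffer="dtxox" (len 5), cursors c1@3 c2@5, authorship ..1.2
After op 4 (insert('p')): buffer="dtxpoxp" (len 7), cursors c1@4 c2@7, authorship ..11.22
After op 5 (move_left): buffer="dtxpoxp" (len 7), cursors c1@3 c2@6, authorship ..11.22
After op 6 (insert('h')): buffer="dtxhpoxhp" (len 9), cursors c1@4 c2@8, authorship ..111.222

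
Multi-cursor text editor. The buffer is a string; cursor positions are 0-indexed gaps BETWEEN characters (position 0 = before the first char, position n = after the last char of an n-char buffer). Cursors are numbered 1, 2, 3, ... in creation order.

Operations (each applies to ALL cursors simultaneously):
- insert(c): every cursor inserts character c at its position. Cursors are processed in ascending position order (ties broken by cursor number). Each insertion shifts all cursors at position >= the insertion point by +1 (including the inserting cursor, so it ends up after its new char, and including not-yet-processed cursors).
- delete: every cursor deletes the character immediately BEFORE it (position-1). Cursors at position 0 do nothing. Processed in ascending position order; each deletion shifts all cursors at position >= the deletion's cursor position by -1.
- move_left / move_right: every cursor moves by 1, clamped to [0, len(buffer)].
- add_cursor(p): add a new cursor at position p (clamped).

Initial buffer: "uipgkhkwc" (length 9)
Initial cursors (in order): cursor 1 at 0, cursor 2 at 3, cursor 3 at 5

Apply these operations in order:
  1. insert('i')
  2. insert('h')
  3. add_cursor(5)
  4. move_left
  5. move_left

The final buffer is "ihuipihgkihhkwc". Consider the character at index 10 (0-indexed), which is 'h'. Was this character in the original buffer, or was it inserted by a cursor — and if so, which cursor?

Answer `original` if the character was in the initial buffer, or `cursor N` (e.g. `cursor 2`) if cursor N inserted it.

Answer: cursor 3

Derivation:
After op 1 (insert('i')): buffer="iuipigkihkwc" (len 12), cursors c1@1 c2@5 c3@8, authorship 1...2..3....
After op 2 (insert('h')): buffer="ihuipihgkihhkwc" (len 15), cursors c1@2 c2@7 c3@11, authorship 11...22..33....
After op 3 (add_cursor(5)): buffer="ihuipihgkihhkwc" (len 15), cursors c1@2 c4@5 c2@7 c3@11, authorship 11...22..33....
After op 4 (move_left): buffer="ihuipihgkihhkwc" (len 15), cursors c1@1 c4@4 c2@6 c3@10, authorship 11...22..33....
After op 5 (move_left): buffer="ihuipihgkihhkwc" (len 15), cursors c1@0 c4@3 c2@5 c3@9, authorship 11...22..33....
Authorship (.=original, N=cursor N): 1 1 . . . 2 2 . . 3 3 . . . .
Index 10: author = 3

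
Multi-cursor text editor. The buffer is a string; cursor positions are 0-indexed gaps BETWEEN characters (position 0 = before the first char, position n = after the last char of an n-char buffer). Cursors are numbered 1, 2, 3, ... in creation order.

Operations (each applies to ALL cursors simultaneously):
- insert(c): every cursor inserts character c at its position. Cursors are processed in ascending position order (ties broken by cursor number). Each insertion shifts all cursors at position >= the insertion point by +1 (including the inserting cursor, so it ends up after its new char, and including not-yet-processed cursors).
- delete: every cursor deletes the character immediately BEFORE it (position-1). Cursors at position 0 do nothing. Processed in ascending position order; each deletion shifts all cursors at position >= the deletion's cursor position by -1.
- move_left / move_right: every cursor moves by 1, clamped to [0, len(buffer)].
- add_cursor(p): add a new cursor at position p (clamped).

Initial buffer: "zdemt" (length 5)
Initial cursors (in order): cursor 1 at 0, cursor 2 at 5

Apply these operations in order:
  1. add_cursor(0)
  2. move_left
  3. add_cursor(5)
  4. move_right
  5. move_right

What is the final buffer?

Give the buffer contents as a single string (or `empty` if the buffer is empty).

Answer: zdemt

Derivation:
After op 1 (add_cursor(0)): buffer="zdemt" (len 5), cursors c1@0 c3@0 c2@5, authorship .....
After op 2 (move_left): buffer="zdemt" (len 5), cursors c1@0 c3@0 c2@4, authorship .....
After op 3 (add_cursor(5)): buffer="zdemt" (len 5), cursors c1@0 c3@0 c2@4 c4@5, authorship .....
After op 4 (move_right): buffer="zdemt" (len 5), cursors c1@1 c3@1 c2@5 c4@5, authorship .....
After op 5 (move_right): buffer="zdemt" (len 5), cursors c1@2 c3@2 c2@5 c4@5, authorship .....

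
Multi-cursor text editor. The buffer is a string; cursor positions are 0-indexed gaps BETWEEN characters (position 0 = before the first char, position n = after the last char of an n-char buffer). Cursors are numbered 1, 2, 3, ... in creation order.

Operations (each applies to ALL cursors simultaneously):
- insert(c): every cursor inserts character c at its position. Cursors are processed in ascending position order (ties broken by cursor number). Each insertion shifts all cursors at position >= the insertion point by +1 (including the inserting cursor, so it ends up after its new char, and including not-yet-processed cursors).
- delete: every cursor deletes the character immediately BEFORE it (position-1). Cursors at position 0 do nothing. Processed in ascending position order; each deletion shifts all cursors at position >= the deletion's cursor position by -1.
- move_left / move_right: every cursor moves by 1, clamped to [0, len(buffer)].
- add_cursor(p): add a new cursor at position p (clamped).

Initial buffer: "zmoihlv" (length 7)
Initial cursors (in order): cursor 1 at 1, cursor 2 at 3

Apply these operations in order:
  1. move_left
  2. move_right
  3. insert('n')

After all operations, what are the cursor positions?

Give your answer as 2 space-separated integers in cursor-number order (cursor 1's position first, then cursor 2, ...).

Answer: 2 5

Derivation:
After op 1 (move_left): buffer="zmoihlv" (len 7), cursors c1@0 c2@2, authorship .......
After op 2 (move_right): buffer="zmoihlv" (len 7), cursors c1@1 c2@3, authorship .......
After op 3 (insert('n')): buffer="znmonihlv" (len 9), cursors c1@2 c2@5, authorship .1..2....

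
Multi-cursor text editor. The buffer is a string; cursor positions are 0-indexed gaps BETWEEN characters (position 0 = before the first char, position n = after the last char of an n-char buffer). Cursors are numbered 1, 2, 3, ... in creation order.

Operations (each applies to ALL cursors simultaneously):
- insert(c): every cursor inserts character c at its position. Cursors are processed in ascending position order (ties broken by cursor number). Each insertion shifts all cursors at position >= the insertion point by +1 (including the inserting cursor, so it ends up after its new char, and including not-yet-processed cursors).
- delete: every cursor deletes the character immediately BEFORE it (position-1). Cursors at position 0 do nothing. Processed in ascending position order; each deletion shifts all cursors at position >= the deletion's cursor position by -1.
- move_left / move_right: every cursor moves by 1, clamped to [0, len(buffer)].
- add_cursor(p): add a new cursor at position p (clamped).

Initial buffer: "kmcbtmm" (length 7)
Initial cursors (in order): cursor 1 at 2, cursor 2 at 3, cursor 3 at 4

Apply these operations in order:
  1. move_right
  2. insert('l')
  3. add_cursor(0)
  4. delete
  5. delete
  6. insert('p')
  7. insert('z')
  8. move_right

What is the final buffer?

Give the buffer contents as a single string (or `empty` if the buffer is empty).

Answer: pzkmpppzzzmm

Derivation:
After op 1 (move_right): buffer="kmcbtmm" (len 7), cursors c1@3 c2@4 c3@5, authorship .......
After op 2 (insert('l')): buffer="kmclbltlmm" (len 10), cursors c1@4 c2@6 c3@8, authorship ...1.2.3..
After op 3 (add_cursor(0)): buffer="kmclbltlmm" (len 10), cursors c4@0 c1@4 c2@6 c3@8, authorship ...1.2.3..
After op 4 (delete): buffer="kmcbtmm" (len 7), cursors c4@0 c1@3 c2@4 c3@5, authorship .......
After op 5 (delete): buffer="kmmm" (len 4), cursors c4@0 c1@2 c2@2 c3@2, authorship ....
After op 6 (insert('p')): buffer="pkmpppmm" (len 8), cursors c4@1 c1@6 c2@6 c3@6, authorship 4..123..
After op 7 (insert('z')): buffer="pzkmpppzzzmm" (len 12), cursors c4@2 c1@10 c2@10 c3@10, authorship 44..123123..
After op 8 (move_right): buffer="pzkmpppzzzmm" (len 12), cursors c4@3 c1@11 c2@11 c3@11, authorship 44..123123..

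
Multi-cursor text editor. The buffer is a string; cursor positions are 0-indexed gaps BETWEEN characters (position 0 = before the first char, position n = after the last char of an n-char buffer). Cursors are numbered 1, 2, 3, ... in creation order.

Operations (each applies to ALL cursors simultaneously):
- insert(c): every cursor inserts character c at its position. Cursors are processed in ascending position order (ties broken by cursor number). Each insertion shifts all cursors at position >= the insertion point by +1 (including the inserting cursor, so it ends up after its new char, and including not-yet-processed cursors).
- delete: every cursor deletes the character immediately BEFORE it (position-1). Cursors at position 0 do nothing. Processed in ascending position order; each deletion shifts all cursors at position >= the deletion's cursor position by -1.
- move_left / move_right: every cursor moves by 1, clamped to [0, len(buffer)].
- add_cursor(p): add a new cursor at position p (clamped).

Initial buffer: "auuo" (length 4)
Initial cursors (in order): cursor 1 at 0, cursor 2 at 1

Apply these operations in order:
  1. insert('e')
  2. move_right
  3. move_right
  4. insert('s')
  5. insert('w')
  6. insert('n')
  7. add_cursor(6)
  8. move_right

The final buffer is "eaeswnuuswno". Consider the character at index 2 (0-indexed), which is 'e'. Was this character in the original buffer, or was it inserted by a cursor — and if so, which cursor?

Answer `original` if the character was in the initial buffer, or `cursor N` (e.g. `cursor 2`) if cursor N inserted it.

After op 1 (insert('e')): buffer="eaeuuo" (len 6), cursors c1@1 c2@3, authorship 1.2...
After op 2 (move_right): buffer="eaeuuo" (len 6), cursors c1@2 c2@4, authorship 1.2...
After op 3 (move_right): buffer="eaeuuo" (len 6), cursors c1@3 c2@5, authorship 1.2...
After op 4 (insert('s')): buffer="eaesuuso" (len 8), cursors c1@4 c2@7, authorship 1.21..2.
After op 5 (insert('w')): buffer="eaeswuuswo" (len 10), cursors c1@5 c2@9, authorship 1.211..22.
After op 6 (insert('n')): buffer="eaeswnuuswno" (len 12), cursors c1@6 c2@11, authorship 1.2111..222.
After op 7 (add_cursor(6)): buffer="eaeswnuuswno" (len 12), cursors c1@6 c3@6 c2@11, authorship 1.2111..222.
After op 8 (move_right): buffer="eaeswnuuswno" (len 12), cursors c1@7 c3@7 c2@12, authorship 1.2111..222.
Authorship (.=original, N=cursor N): 1 . 2 1 1 1 . . 2 2 2 .
Index 2: author = 2

Answer: cursor 2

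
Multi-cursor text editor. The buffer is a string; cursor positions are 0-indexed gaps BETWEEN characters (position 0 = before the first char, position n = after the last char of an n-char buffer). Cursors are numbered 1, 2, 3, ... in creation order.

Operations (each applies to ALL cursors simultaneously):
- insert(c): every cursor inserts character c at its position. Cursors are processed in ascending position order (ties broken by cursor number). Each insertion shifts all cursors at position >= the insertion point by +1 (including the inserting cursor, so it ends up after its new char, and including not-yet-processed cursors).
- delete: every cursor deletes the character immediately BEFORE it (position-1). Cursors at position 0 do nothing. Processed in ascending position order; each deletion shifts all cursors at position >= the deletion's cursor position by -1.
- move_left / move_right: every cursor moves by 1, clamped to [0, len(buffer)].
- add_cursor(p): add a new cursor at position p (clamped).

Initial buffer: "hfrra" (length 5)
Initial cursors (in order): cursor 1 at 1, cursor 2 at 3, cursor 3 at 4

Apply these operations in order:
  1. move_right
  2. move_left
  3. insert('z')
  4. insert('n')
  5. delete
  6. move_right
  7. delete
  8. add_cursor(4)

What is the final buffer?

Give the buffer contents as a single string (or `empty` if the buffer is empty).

Answer: hzrzz

Derivation:
After op 1 (move_right): buffer="hfrra" (len 5), cursors c1@2 c2@4 c3@5, authorship .....
After op 2 (move_left): buffer="hfrra" (len 5), cursors c1@1 c2@3 c3@4, authorship .....
After op 3 (insert('z')): buffer="hzfrzrza" (len 8), cursors c1@2 c2@5 c3@7, authorship .1..2.3.
After op 4 (insert('n')): buffer="hznfrznrzna" (len 11), cursors c1@3 c2@7 c3@10, authorship .11..22.33.
After op 5 (delete): buffer="hzfrzrza" (len 8), cursors c1@2 c2@5 c3@7, authorship .1..2.3.
After op 6 (move_right): buffer="hzfrzrza" (len 8), cursors c1@3 c2@6 c3@8, authorship .1..2.3.
After op 7 (delete): buffer="hzrzz" (len 5), cursors c1@2 c2@4 c3@5, authorship .1.23
After op 8 (add_cursor(4)): buffer="hzrzz" (len 5), cursors c1@2 c2@4 c4@4 c3@5, authorship .1.23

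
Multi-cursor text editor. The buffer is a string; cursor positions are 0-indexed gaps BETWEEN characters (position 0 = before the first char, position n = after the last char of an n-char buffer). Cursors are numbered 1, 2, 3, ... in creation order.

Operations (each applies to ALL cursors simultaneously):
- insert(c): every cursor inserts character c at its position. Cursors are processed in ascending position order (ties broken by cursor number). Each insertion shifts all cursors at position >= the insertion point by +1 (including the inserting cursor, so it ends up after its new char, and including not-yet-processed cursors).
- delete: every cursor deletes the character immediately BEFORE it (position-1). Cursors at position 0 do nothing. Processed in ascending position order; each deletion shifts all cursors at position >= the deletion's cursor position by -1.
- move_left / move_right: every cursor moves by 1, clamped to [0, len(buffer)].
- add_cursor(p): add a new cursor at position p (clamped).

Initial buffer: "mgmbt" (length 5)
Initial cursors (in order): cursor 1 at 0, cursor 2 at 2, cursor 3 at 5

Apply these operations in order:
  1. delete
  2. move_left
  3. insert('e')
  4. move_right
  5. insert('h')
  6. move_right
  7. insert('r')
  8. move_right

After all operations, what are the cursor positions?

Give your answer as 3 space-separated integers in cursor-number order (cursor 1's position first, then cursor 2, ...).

After op 1 (delete): buffer="mmb" (len 3), cursors c1@0 c2@1 c3@3, authorship ...
After op 2 (move_left): buffer="mmb" (len 3), cursors c1@0 c2@0 c3@2, authorship ...
After op 3 (insert('e')): buffer="eemmeb" (len 6), cursors c1@2 c2@2 c3@5, authorship 12..3.
After op 4 (move_right): buffer="eemmeb" (len 6), cursors c1@3 c2@3 c3@6, authorship 12..3.
After op 5 (insert('h')): buffer="eemhhmebh" (len 9), cursors c1@5 c2@5 c3@9, authorship 12.12.3.3
After op 6 (move_right): buffer="eemhhmebh" (len 9), cursors c1@6 c2@6 c3@9, authorship 12.12.3.3
After op 7 (insert('r')): buffer="eemhhmrrebhr" (len 12), cursors c1@8 c2@8 c3@12, authorship 12.12.123.33
After op 8 (move_right): buffer="eemhhmrrebhr" (len 12), cursors c1@9 c2@9 c3@12, authorship 12.12.123.33

Answer: 9 9 12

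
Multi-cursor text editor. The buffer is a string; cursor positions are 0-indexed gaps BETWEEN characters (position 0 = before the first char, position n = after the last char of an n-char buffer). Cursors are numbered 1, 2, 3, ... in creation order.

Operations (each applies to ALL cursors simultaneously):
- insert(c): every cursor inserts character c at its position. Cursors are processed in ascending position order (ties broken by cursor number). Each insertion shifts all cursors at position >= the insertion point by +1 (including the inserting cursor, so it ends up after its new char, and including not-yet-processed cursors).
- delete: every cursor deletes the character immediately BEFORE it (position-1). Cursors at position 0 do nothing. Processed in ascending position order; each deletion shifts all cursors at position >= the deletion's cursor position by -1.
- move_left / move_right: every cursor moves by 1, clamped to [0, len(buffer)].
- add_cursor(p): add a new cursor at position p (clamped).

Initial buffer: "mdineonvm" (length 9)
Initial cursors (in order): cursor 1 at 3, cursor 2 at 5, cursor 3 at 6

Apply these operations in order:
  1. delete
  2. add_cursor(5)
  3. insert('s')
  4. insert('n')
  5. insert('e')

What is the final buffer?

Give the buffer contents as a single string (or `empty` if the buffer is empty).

Answer: mdsnenssnneenvsnem

Derivation:
After op 1 (delete): buffer="mdnnvm" (len 6), cursors c1@2 c2@3 c3@3, authorship ......
After op 2 (add_cursor(5)): buffer="mdnnvm" (len 6), cursors c1@2 c2@3 c3@3 c4@5, authorship ......
After op 3 (insert('s')): buffer="mdsnssnvsm" (len 10), cursors c1@3 c2@6 c3@6 c4@9, authorship ..1.23..4.
After op 4 (insert('n')): buffer="mdsnnssnnnvsnm" (len 14), cursors c1@4 c2@9 c3@9 c4@13, authorship ..11.2323..44.
After op 5 (insert('e')): buffer="mdsnenssnneenvsnem" (len 18), cursors c1@5 c2@12 c3@12 c4@17, authorship ..111.232323..444.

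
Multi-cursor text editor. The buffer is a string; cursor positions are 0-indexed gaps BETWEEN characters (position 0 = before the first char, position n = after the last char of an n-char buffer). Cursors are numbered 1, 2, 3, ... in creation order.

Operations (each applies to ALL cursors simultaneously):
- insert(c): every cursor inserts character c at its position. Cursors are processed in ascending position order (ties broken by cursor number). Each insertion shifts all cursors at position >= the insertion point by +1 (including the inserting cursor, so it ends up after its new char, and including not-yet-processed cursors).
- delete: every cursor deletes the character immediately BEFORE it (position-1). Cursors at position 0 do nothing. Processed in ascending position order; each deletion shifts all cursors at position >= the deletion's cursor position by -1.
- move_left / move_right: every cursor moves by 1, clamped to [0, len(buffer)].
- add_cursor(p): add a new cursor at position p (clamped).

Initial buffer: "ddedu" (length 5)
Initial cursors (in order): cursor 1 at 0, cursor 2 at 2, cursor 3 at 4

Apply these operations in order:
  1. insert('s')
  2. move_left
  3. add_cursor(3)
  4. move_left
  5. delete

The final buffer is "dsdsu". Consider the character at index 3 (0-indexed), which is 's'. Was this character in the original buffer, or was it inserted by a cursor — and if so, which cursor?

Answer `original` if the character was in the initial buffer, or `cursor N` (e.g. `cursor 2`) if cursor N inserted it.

Answer: cursor 3

Derivation:
After op 1 (insert('s')): buffer="sddsedsu" (len 8), cursors c1@1 c2@4 c3@7, authorship 1..2..3.
After op 2 (move_left): buffer="sddsedsu" (len 8), cursors c1@0 c2@3 c3@6, authorship 1..2..3.
After op 3 (add_cursor(3)): buffer="sddsedsu" (len 8), cursors c1@0 c2@3 c4@3 c3@6, authorship 1..2..3.
After op 4 (move_left): buffer="sddsedsu" (len 8), cursors c1@0 c2@2 c4@2 c3@5, authorship 1..2..3.
After op 5 (delete): buffer="dsdsu" (len 5), cursors c1@0 c2@0 c4@0 c3@2, authorship .2.3.
Authorship (.=original, N=cursor N): . 2 . 3 .
Index 3: author = 3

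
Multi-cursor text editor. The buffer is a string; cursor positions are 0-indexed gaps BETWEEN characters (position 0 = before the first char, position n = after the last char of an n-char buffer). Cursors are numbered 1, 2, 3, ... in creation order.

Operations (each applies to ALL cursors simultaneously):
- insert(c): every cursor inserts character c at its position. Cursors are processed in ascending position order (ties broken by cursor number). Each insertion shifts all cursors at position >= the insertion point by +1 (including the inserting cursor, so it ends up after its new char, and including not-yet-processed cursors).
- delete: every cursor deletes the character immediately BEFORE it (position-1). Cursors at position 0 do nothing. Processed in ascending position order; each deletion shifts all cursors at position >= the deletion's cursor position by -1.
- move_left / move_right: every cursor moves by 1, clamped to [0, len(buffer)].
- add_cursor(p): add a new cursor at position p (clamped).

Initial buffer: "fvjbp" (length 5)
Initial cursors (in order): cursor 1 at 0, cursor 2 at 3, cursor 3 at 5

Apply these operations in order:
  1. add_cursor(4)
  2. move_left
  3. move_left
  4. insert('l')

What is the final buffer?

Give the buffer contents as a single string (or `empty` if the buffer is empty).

After op 1 (add_cursor(4)): buffer="fvjbp" (len 5), cursors c1@0 c2@3 c4@4 c3@5, authorship .....
After op 2 (move_left): buffer="fvjbp" (len 5), cursors c1@0 c2@2 c4@3 c3@4, authorship .....
After op 3 (move_left): buffer="fvjbp" (len 5), cursors c1@0 c2@1 c4@2 c3@3, authorship .....
After op 4 (insert('l')): buffer="lflvljlbp" (len 9), cursors c1@1 c2@3 c4@5 c3@7, authorship 1.2.4.3..

Answer: lflvljlbp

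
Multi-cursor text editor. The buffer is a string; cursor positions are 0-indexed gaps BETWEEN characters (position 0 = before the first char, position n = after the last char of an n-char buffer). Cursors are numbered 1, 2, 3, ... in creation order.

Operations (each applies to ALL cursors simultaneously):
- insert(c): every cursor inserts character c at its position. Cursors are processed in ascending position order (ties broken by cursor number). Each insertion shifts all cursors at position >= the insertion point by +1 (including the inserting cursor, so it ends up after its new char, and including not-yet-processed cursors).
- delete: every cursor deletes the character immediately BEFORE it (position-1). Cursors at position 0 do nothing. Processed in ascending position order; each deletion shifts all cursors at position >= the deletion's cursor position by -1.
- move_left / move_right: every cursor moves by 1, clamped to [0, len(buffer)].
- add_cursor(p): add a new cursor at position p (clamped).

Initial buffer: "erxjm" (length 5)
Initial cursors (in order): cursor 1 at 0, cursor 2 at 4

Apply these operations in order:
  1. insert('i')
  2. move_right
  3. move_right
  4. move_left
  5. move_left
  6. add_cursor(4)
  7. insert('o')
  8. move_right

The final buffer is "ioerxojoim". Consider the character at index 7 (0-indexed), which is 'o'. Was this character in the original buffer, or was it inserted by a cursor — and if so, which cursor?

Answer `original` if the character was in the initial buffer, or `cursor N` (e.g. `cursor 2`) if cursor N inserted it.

After op 1 (insert('i')): buffer="ierxjim" (len 7), cursors c1@1 c2@6, authorship 1....2.
After op 2 (move_right): buffer="ierxjim" (len 7), cursors c1@2 c2@7, authorship 1....2.
After op 3 (move_right): buffer="ierxjim" (len 7), cursors c1@3 c2@7, authorship 1....2.
After op 4 (move_left): buffer="ierxjim" (len 7), cursors c1@2 c2@6, authorship 1....2.
After op 5 (move_left): buffer="ierxjim" (len 7), cursors c1@1 c2@5, authorship 1....2.
After op 6 (add_cursor(4)): buffer="ierxjim" (len 7), cursors c1@1 c3@4 c2@5, authorship 1....2.
After op 7 (insert('o')): buffer="ioerxojoim" (len 10), cursors c1@2 c3@6 c2@8, authorship 11...3.22.
After op 8 (move_right): buffer="ioerxojoim" (len 10), cursors c1@3 c3@7 c2@9, authorship 11...3.22.
Authorship (.=original, N=cursor N): 1 1 . . . 3 . 2 2 .
Index 7: author = 2

Answer: cursor 2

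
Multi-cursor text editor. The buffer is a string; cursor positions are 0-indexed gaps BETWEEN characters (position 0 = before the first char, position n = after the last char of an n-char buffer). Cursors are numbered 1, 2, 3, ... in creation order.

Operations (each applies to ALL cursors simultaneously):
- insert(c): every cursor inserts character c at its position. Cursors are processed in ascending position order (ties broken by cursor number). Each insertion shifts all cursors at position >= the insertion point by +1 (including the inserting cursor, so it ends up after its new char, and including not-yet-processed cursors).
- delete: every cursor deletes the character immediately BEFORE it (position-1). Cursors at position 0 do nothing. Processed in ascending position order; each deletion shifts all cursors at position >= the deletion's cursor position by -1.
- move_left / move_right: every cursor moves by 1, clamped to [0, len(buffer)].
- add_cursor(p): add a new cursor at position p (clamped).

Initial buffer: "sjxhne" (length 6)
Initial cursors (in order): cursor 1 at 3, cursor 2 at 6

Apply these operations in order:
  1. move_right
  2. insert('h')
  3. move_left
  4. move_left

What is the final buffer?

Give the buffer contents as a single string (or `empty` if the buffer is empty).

Answer: sjxhhneh

Derivation:
After op 1 (move_right): buffer="sjxhne" (len 6), cursors c1@4 c2@6, authorship ......
After op 2 (insert('h')): buffer="sjxhhneh" (len 8), cursors c1@5 c2@8, authorship ....1..2
After op 3 (move_left): buffer="sjxhhneh" (len 8), cursors c1@4 c2@7, authorship ....1..2
After op 4 (move_left): buffer="sjxhhneh" (len 8), cursors c1@3 c2@6, authorship ....1..2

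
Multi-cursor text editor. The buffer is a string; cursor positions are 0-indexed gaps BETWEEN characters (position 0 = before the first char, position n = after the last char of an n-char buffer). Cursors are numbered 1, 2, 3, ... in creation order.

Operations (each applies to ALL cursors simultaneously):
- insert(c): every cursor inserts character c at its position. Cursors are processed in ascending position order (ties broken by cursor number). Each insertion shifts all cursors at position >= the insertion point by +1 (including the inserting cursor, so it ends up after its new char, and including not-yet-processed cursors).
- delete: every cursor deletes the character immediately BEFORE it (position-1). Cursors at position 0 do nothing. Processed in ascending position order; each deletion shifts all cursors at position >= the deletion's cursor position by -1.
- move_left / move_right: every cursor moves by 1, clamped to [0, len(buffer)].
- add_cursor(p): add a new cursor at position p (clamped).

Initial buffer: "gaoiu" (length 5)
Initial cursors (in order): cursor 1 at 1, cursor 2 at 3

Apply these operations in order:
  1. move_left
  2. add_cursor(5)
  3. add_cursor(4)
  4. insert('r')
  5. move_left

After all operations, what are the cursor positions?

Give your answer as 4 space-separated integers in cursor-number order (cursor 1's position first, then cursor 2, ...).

Answer: 0 3 8 6

Derivation:
After op 1 (move_left): buffer="gaoiu" (len 5), cursors c1@0 c2@2, authorship .....
After op 2 (add_cursor(5)): buffer="gaoiu" (len 5), cursors c1@0 c2@2 c3@5, authorship .....
After op 3 (add_cursor(4)): buffer="gaoiu" (len 5), cursors c1@0 c2@2 c4@4 c3@5, authorship .....
After op 4 (insert('r')): buffer="rgaroirur" (len 9), cursors c1@1 c2@4 c4@7 c3@9, authorship 1..2..4.3
After op 5 (move_left): buffer="rgaroirur" (len 9), cursors c1@0 c2@3 c4@6 c3@8, authorship 1..2..4.3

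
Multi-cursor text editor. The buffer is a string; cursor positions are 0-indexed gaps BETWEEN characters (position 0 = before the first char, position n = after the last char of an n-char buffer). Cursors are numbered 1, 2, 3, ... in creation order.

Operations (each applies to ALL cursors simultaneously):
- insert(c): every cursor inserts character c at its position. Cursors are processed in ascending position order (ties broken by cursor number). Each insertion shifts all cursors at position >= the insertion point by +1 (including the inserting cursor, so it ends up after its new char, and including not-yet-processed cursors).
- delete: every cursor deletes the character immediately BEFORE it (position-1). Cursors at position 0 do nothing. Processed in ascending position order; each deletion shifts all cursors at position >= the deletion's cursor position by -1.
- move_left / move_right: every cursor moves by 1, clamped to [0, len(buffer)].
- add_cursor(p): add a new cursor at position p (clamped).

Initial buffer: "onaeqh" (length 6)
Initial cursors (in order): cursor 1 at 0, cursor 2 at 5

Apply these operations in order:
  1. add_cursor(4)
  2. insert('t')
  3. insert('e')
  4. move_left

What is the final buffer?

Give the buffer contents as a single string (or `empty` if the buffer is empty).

Answer: teonaeteqteh

Derivation:
After op 1 (add_cursor(4)): buffer="onaeqh" (len 6), cursors c1@0 c3@4 c2@5, authorship ......
After op 2 (insert('t')): buffer="tonaetqth" (len 9), cursors c1@1 c3@6 c2@8, authorship 1....3.2.
After op 3 (insert('e')): buffer="teonaeteqteh" (len 12), cursors c1@2 c3@8 c2@11, authorship 11....33.22.
After op 4 (move_left): buffer="teonaeteqteh" (len 12), cursors c1@1 c3@7 c2@10, authorship 11....33.22.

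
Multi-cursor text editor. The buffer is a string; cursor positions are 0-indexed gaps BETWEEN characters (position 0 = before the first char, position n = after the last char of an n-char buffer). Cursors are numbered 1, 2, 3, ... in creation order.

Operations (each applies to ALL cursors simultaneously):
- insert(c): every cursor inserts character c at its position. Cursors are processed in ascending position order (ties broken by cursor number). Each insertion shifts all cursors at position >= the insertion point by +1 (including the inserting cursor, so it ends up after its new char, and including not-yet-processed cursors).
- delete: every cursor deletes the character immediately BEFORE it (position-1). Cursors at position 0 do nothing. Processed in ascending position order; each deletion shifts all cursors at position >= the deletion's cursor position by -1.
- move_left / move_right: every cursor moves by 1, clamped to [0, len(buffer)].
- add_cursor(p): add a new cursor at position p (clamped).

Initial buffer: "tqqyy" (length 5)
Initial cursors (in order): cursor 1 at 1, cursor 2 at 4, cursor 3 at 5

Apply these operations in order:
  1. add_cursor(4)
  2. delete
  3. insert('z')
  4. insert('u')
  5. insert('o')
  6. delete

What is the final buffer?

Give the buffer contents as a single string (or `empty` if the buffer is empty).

After op 1 (add_cursor(4)): buffer="tqqyy" (len 5), cursors c1@1 c2@4 c4@4 c3@5, authorship .....
After op 2 (delete): buffer="q" (len 1), cursors c1@0 c2@1 c3@1 c4@1, authorship .
After op 3 (insert('z')): buffer="zqzzz" (len 5), cursors c1@1 c2@5 c3@5 c4@5, authorship 1.234
After op 4 (insert('u')): buffer="zuqzzzuuu" (len 9), cursors c1@2 c2@9 c3@9 c4@9, authorship 11.234234
After op 5 (insert('o')): buffer="zuoqzzzuuuooo" (len 13), cursors c1@3 c2@13 c3@13 c4@13, authorship 111.234234234
After op 6 (delete): buffer="zuqzzzuuu" (len 9), cursors c1@2 c2@9 c3@9 c4@9, authorship 11.234234

Answer: zuqzzzuuu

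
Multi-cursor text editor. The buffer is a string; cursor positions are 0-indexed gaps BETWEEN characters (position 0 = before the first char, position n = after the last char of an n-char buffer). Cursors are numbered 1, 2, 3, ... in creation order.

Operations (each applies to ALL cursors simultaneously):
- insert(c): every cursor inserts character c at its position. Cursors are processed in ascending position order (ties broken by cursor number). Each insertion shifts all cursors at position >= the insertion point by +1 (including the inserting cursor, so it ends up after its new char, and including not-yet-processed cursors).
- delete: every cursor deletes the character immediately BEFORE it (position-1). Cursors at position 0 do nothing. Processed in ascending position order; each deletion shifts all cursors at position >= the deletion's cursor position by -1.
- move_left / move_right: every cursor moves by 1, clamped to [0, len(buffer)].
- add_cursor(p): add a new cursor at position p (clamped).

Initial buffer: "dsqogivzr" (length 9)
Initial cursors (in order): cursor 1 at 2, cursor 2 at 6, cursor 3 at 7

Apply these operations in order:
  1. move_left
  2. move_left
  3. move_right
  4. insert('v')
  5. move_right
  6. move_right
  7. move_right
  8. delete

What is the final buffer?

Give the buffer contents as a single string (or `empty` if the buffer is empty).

After op 1 (move_left): buffer="dsqogivzr" (len 9), cursors c1@1 c2@5 c3@6, authorship .........
After op 2 (move_left): buffer="dsqogivzr" (len 9), cursors c1@0 c2@4 c3@5, authorship .........
After op 3 (move_right): buffer="dsqogivzr" (len 9), cursors c1@1 c2@5 c3@6, authorship .........
After op 4 (insert('v')): buffer="dvsqogvivvzr" (len 12), cursors c1@2 c2@7 c3@9, authorship .1....2.3...
After op 5 (move_right): buffer="dvsqogvivvzr" (len 12), cursors c1@3 c2@8 c3@10, authorship .1....2.3...
After op 6 (move_right): buffer="dvsqogvivvzr" (len 12), cursors c1@4 c2@9 c3@11, authorship .1....2.3...
After op 7 (move_right): buffer="dvsqogvivvzr" (len 12), cursors c1@5 c2@10 c3@12, authorship .1....2.3...
After op 8 (delete): buffer="dvsqgvivz" (len 9), cursors c1@4 c2@8 c3@9, authorship .1...2.3.

Answer: dvsqgvivz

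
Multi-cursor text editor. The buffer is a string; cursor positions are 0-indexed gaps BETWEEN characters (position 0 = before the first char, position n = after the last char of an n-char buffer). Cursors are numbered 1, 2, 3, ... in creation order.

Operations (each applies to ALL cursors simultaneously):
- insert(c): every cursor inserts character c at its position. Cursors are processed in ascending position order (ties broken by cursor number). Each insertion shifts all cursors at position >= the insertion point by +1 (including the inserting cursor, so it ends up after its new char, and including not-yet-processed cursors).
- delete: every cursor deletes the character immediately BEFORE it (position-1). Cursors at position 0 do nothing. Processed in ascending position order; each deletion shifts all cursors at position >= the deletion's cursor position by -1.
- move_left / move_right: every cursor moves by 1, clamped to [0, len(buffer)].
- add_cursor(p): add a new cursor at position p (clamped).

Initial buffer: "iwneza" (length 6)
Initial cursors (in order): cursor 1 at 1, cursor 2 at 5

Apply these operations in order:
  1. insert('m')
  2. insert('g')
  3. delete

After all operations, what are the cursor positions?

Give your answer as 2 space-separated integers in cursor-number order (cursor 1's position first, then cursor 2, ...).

Answer: 2 7

Derivation:
After op 1 (insert('m')): buffer="imwnezma" (len 8), cursors c1@2 c2@7, authorship .1....2.
After op 2 (insert('g')): buffer="imgwnezmga" (len 10), cursors c1@3 c2@9, authorship .11....22.
After op 3 (delete): buffer="imwnezma" (len 8), cursors c1@2 c2@7, authorship .1....2.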